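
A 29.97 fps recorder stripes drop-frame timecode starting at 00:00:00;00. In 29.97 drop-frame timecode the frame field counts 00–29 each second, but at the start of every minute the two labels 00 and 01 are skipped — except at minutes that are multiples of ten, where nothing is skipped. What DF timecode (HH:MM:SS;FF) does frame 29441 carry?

Ten DF minutes hold 17982 frames, so frame 29441 lies in block 1 (frames 17982–35963) with 11459 frames into that block.
The block's first minute is 1800 frames and the rest 1798 each; 11459 frames reaches minute 6, so 1 × 18 + 6 × 2 = 30 labels have been skipped so far.
Adding those back, label number 29441 + 30 = 29471 at 30 labels/s is 982 s + 11 f = 0 h 16 min 22 s frame 11, i.e. 00:16:22;11.

00:16:22;11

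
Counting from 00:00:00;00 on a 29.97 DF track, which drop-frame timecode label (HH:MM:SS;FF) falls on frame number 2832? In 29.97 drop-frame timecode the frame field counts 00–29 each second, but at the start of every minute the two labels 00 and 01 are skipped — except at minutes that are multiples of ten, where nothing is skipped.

Ten DF minutes hold 17982 frames, so frame 2832 lies in block 0 (frames 0–17981) with 2832 frames into that block.
The block's first minute is 1800 frames and the rest 1798 each; 2832 frames reaches minute 1, so 0 × 18 + 1 × 2 = 2 labels have been skipped so far.
Adding those back, label number 2832 + 2 = 2834 at 30 labels/s is 94 s + 14 f = 0 h 1 min 34 s frame 14, i.e. 00:01:34;14.

00:01:34;14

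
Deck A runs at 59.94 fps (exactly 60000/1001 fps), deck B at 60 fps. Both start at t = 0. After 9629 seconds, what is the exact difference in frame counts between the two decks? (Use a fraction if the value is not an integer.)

A emits 60000/1001 × 9629 = 577740000/1001 frames; B emits 60 × 9629 = 577740.
Difference = 577740/1001 frames (≈ 577.1628); B is ahead of A.

577740/1001 frames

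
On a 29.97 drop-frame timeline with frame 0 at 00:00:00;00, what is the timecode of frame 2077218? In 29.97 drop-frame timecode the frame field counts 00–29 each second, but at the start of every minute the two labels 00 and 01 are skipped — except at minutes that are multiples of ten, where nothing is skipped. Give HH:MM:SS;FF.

19:15:09;28

Ten DF minutes hold 17982 frames, so frame 2077218 lies in block 115 (frames 2067930–2085911) with 9288 frames into that block.
The block's first minute is 1800 frames and the rest 1798 each; 9288 frames reaches minute 5, so 115 × 18 + 5 × 2 = 2080 labels have been skipped so far.
Adding those back, label number 2077218 + 2080 = 2079298 at 30 labels/s is 69309 s + 28 f = 19 h 15 min 9 s frame 28, i.e. 19:15:09;28.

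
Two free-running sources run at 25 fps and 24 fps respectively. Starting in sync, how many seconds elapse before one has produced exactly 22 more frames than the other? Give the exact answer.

22 seconds

The gap grows by |24 − 25| = 1 frame per second.
Time for a 22-frame gap: 22 ÷ (1) = 22 s.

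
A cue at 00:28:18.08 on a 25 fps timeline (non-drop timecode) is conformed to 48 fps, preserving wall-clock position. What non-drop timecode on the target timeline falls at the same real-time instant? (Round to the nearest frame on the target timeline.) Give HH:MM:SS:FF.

00:28:18:15

Source frame index: (0×3600 + 28×60 + 18) × 25 + 8 = 42458.
Real time: 42458 / (25) = 42458/25 s.
Target frame: (42458/25) × (48) = 2037984/25 ≈ 81519.360 → 81519.
At 48 labels/s: frame 81519 → 00:28:18:15.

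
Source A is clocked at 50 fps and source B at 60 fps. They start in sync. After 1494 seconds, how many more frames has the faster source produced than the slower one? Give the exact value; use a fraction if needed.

A emits 50 × 1494 = 74700 frames; B emits 60 × 1494 = 89640.
Difference = 14940 frames; B is ahead of A.

14940 frames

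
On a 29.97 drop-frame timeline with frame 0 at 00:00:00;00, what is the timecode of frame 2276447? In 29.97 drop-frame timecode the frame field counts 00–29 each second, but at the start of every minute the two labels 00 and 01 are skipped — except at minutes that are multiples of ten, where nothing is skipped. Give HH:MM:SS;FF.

Ten DF minutes hold 17982 frames, so frame 2276447 lies in block 126 (frames 2265732–2283713) with 10715 frames into that block.
The block's first minute is 1800 frames and the rest 1798 each; 10715 frames reaches minute 5, so 126 × 18 + 5 × 2 = 2278 labels have been skipped so far.
Adding those back, label number 2276447 + 2278 = 2278725 at 30 labels/s is 75957 s + 15 f = 21 h 5 min 57 s frame 15, i.e. 21:05:57;15.

21:05:57;15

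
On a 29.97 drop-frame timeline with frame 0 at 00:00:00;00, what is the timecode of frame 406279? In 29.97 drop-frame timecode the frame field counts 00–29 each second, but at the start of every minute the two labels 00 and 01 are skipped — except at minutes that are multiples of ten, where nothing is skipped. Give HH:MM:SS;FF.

Ten DF minutes hold 17982 frames, so frame 406279 lies in block 22 (frames 395604–413585) with 10675 frames into that block.
The block's first minute is 1800 frames and the rest 1798 each; 10675 frames reaches minute 5, so 22 × 18 + 5 × 2 = 406 labels have been skipped so far.
Adding those back, label number 406279 + 406 = 406685 at 30 labels/s is 13556 s + 5 f = 3 h 45 min 56 s frame 5, i.e. 03:45:56;05.

03:45:56;05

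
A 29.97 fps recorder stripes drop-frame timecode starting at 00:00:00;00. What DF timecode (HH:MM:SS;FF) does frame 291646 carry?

02:42:11;08

Each 10-minute DF block holds 10 × 60 × 30 − 9 × 2 = 17982 frames. 291646 ÷ 17982 → 16 full blocks, remainder 3934.
Within the partial block the first minute is 1800 frames and each further minute 1798, so 2 further minute boundaries passed. Total skipped labels = 18 × 16 + 2 × 2 = 292.
Non-drop label index = 291646 + 292 = 291938; at 30 labels/s that is 02:42:11:08, i.e. DF 02:42:11;08.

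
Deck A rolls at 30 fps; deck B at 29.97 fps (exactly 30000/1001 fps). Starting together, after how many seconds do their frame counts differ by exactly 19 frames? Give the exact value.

19019/30 seconds

The gap grows by |30000/1001 − 30| = 30/1001 frames per second.
Time for a 19-frame gap: 19 ÷ (30/1001) = 19019/30 s.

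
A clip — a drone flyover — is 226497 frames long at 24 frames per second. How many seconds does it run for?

9437.375 seconds

Running time = 226497 / (24) = 9437.375 s.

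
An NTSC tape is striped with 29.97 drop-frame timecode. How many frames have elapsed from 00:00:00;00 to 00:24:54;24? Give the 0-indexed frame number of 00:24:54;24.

Complete 10-minute blocks: 2, each 17982 frames → 35964.
Remaining 4 whole minutes in the current block: 1800 + 3 × 1798 = 7194 frames.
Within the current minute: 54 × 30 + 24 − 2 = 1642 (labels ;00/;01 skipped at this minute). Total = 35964 + 7194 + 1642 = 44800.

44800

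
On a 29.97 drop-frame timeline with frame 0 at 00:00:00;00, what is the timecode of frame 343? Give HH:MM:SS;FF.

Each 10-minute DF block holds 10 × 60 × 30 − 9 × 2 = 17982 frames. 343 ÷ 17982 → 0 full blocks, remainder 343.
Within the partial block the first minute is 1800 frames and each further minute 1798, so 0 further minute boundaries passed. Total skipped labels = 18 × 0 + 2 × 0 = 0.
Non-drop label index = 343 + 0 = 343; at 30 labels/s that is 00:00:11:13, i.e. DF 00:00:11;13.

00:00:11;13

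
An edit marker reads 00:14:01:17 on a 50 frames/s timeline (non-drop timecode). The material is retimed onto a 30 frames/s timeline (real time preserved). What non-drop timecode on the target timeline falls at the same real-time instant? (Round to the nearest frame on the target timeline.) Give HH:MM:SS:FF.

Source frame index: (0×3600 + 14×60 + 1) × 50 + 17 = 42067.
Real time: 42067 / (50) = 42067/50 s.
Target frame: (42067/50) × (30) = 126201/5 ≈ 25240.200 → 25240.
At 30 labels/s: frame 25240 → 00:14:01:10.

00:14:01:10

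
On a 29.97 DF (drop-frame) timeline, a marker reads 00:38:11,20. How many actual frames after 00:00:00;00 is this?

As if non-drop at 30 labels/s: (0 × 3600 + 38 × 60 + 11) × 30 + 20 = 68750.
Minute boundaries passed: 38; those not divisible by 10: 38 − 3 = 35; dropped labels = 2 × 35 = 70.
Actual frame index = 68750 − 70 = 68680.

68680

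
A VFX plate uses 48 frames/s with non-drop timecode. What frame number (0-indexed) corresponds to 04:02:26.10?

Total seconds to the label: (4 × 3600 + 2 × 60 + 26) = 14546.
Frame index = 14546 × 48 + 10 = 698218.

698218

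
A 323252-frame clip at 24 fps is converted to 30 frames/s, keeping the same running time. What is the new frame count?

404065 frames

Target frames = source frames × (target rate / source rate) = 323252 × (30)/(24) = 323252 × 5/4 = 404065.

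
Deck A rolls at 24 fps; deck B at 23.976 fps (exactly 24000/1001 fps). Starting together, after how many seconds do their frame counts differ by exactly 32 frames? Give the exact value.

The gap grows by |24000/1001 − 24| = 24/1001 frames per second.
Time for a 32-frame gap: 32 ÷ (24/1001) = 4004/3 s.

4004/3 seconds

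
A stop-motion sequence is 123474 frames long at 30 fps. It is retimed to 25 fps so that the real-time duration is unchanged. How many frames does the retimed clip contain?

102895 frames

Target frames = source frames × (target rate / source rate) = 123474 × (25)/(30) = 123474 × 5/6 = 102895.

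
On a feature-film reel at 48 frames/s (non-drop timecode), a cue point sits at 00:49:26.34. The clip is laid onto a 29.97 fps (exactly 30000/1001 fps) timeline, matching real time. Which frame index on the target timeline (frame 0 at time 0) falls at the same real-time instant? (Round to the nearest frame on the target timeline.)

Source frame index: (0×3600 + 49×60 + 26) × 48 + 34 = 142402.
Real time: 142402 / (48) = 71201/24 s.
Target frame: (71201/24) × (30000/1001) = 6846250/77 ≈ 88912.338 → 88912.

frame 88912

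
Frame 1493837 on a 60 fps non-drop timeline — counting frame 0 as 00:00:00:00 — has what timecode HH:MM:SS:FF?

1493837 ÷ 60 = 24897 full seconds, remainder 17 frames.
24897 s = 6 h 54 min 57 s.
Timecode: 06:54:57:17.

06:54:57:17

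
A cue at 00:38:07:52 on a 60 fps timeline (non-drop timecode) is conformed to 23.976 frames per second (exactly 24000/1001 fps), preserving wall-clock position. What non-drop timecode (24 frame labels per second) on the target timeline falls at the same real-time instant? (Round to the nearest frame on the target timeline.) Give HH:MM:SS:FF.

00:38:05:14

Source frame index: (0×3600 + 38×60 + 7) × 60 + 52 = 137272.
Real time: 137272 / (60) = 34318/15 s.
Target frame: (34318/15) × (24000/1001) = 54908800/1001 ≈ 54853.946 → 54854.
At 24 labels/s: frame 54854 → 00:38:05:14.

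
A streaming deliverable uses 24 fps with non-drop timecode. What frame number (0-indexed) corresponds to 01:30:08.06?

frame 129798

Total seconds to the label: (1 × 3600 + 30 × 60 + 8) = 5408.
Frame index = 5408 × 24 + 6 = 129798.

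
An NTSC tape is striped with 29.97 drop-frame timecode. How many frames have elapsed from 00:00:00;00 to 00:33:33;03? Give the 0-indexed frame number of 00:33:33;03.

As if non-drop at 30 labels/s: (0 × 3600 + 33 × 60 + 33) × 30 + 3 = 60393.
Minute boundaries passed: 33; those not divisible by 10: 33 − 3 = 30; dropped labels = 2 × 30 = 60.
Actual frame index = 60393 − 60 = 60333.

60333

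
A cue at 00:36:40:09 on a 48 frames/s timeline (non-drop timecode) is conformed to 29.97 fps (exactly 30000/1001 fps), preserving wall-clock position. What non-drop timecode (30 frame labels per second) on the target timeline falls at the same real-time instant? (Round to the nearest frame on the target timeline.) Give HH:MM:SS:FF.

Source frame index: (0×3600 + 36×60 + 40) × 48 + 9 = 105609.
Real time: 105609 / (48) = 35203/16 s.
Target frame: (35203/16) × (30000/1001) = 9429375/143 ≈ 65939.685 → 65940.
At 30 labels/s: frame 65940 → 00:36:38:00.

00:36:38:00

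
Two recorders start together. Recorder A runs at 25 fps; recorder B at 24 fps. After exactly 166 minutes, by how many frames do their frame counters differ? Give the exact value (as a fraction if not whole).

166 min = 9960 s.
A emits 25 × 9960 = 249000 frames; B emits 24 × 9960 = 239040.
Difference = 9960 frames; B is behind A.

9960 frames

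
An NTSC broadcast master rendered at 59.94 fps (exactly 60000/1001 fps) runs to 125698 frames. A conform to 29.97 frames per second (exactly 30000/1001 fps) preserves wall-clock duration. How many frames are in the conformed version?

62849 frames

Target frames = source frames × (target rate / source rate) = 125698 × (30000/1001)/(60000/1001) = 125698 × 1/2 = 62849.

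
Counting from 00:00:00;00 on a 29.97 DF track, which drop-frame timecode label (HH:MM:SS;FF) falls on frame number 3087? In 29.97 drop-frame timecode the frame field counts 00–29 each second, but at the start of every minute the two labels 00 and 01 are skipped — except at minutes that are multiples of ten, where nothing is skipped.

00:01:42;29

Ten DF minutes hold 17982 frames, so frame 3087 lies in block 0 (frames 0–17981) with 3087 frames into that block.
The block's first minute is 1800 frames and the rest 1798 each; 3087 frames reaches minute 1, so 0 × 18 + 1 × 2 = 2 labels have been skipped so far.
Adding those back, label number 3087 + 2 = 3089 at 30 labels/s is 102 s + 29 f = 0 h 1 min 42 s frame 29, i.e. 00:01:42;29.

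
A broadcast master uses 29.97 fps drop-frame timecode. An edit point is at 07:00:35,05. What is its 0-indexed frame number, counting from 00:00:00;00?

756299

Complete 10-minute blocks: 42, each 17982 frames → 755244.
Remaining 0 whole minutes in the current block: 0 frames.
Within the current minute: 35 × 30 + 5 = 1055. Total = 755244 + 0 + 1055 = 756299.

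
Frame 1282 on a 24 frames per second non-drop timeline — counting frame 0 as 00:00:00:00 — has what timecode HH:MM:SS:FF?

1282 ÷ 24 = 53 full seconds, remainder 10 frames.
53 s = 0 h 0 min 53 s.
Timecode: 00:00:53:10.

00:00:53:10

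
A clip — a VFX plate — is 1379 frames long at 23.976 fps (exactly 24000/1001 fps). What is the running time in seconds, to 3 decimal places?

57.516 seconds

Running time = 1379 × 1001/24000 = 1380379/24000 s ≈ 57.516 s.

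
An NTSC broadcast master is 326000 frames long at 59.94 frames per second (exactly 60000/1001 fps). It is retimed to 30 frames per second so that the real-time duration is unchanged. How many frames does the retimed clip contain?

163163 frames

Target frames = source frames × (target rate / source rate) = 326000 × (30)/(60000/1001) = 326000 × 1001/2000 = 163163.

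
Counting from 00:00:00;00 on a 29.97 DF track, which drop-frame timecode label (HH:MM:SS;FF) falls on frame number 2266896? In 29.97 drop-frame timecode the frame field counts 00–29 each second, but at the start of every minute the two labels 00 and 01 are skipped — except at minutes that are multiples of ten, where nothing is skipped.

Each 10-minute DF block holds 10 × 60 × 30 − 9 × 2 = 17982 frames. 2266896 ÷ 17982 → 126 full blocks, remainder 1164.
Within the partial block the first minute is 1800 frames and each further minute 1798, so 0 further minute boundaries passed. Total skipped labels = 18 × 126 + 2 × 0 = 2268.
Non-drop label index = 2266896 + 2268 = 2269164; at 30 labels/s that is 21:00:38:24, i.e. DF 21:00:38;24.

21:00:38;24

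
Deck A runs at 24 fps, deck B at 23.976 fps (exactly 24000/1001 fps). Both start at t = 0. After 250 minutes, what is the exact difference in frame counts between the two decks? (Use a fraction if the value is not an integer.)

360000/1001 frames

250 min = 15000 s.
A emits 24 × 15000 = 360000 frames; B emits 24000/1001 × 15000 = 360000000/1001.
Difference = 360000/1001 frames (≈ 359.6404); B is behind A.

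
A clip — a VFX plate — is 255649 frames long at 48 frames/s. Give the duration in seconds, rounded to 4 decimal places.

Running time = 255649 × 1/48 = 255649/48 s ≈ 5326.0208 s.

5326.0208 seconds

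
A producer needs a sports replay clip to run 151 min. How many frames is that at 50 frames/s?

453000 frames

151 min = 9060 s.
Frames = 9060 × 50 = 453000.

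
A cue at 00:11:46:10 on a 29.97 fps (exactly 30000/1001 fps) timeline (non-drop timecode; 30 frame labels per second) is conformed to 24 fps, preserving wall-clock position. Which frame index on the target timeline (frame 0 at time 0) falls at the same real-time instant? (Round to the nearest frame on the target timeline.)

Source frame index: (0×3600 + 11×60 + 46) × 30 + 10 = 21190.
Real time: 21190 / (30000/1001) = 2121119/3000 s.
Target frame: (2121119/3000) × (24) = 2121119/125 ≈ 16968.952 → 16969.

frame 16969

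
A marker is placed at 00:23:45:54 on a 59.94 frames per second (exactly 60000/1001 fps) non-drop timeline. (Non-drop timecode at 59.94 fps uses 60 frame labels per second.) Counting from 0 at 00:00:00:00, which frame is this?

frame 85554

Total seconds to the label: (0 × 3600 + 23 × 60 + 45) = 1425.
Frame index = 1425 × 60 + 54 = 85554.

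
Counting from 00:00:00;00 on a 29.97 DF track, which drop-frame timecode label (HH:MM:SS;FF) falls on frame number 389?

Each 10-minute DF block holds 10 × 60 × 30 − 9 × 2 = 17982 frames. 389 ÷ 17982 → 0 full blocks, remainder 389.
Within the partial block the first minute is 1800 frames and each further minute 1798, so 0 further minute boundaries passed. Total skipped labels = 18 × 0 + 2 × 0 = 0.
Non-drop label index = 389 + 0 = 389; at 30 labels/s that is 00:00:12:29, i.e. DF 00:00:12;29.

00:00:12;29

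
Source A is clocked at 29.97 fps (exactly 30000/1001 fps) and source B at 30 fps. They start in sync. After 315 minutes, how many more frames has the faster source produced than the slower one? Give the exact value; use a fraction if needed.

315 min = 18900 s.
A emits 30000/1001 × 18900 = 81000000/143 frames; B emits 30 × 18900 = 567000.
Difference = 81000/143 frames (≈ 566.4336); B is ahead of A.

81000/143 frames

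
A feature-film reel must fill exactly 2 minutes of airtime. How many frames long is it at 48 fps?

5760 frames

2 min = 120 s.
Frames = 120 × 48 = 5760.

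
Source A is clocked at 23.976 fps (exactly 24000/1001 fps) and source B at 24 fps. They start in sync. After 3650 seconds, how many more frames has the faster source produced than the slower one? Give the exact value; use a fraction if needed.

A emits 24000/1001 × 3650 = 87600000/1001 frames; B emits 24 × 3650 = 87600.
Difference = 87600/1001 frames (≈ 87.5125); B is ahead of A.

87600/1001 frames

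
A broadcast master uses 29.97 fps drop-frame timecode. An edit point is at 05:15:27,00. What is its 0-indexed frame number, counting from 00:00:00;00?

567242

As if non-drop at 30 labels/s: (5 × 3600 + 15 × 60 + 27) × 30 + 0 = 567810.
Minute boundaries passed: 315; those not divisible by 10: 315 − 31 = 284; dropped labels = 2 × 284 = 568.
Actual frame index = 567810 − 568 = 567242.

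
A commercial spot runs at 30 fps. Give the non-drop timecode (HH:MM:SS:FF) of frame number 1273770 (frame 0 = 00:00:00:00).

11:47:39:00

1273770 ÷ 30 = 42459 full seconds, remainder 0 frames.
42459 s = 11 h 47 min 39 s.
Timecode: 11:47:39:00.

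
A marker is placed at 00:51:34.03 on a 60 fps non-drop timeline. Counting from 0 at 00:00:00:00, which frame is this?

Total seconds to the label: (0 × 3600 + 51 × 60 + 34) = 3094.
Frame index = 3094 × 60 + 3 = 185643.

185643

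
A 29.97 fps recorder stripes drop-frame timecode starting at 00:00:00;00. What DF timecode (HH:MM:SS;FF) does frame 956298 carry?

08:51:48;14

Each 10-minute DF block holds 10 × 60 × 30 − 9 × 2 = 17982 frames. 956298 ÷ 17982 → 53 full blocks, remainder 3252.
Within the partial block the first minute is 1800 frames and each further minute 1798, so 1 further minute boundary passed. Total skipped labels = 18 × 53 + 2 × 1 = 956.
Non-drop label index = 956298 + 956 = 957254; at 30 labels/s that is 08:51:48:14, i.e. DF 08:51:48;14.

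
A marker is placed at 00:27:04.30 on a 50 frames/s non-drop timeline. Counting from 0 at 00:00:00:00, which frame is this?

Total seconds to the label: (0 × 3600 + 27 × 60 + 4) = 1624.
Frame index = 1624 × 50 + 30 = 81230.

frame 81230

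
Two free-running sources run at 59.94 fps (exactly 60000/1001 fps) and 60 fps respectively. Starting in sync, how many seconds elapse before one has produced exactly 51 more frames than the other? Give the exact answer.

The gap grows by |60 − 60000/1001| = 60/1001 frames per second.
Time for a 51-frame gap: 51 ÷ (60/1001) = 850.85 s.

850.85 seconds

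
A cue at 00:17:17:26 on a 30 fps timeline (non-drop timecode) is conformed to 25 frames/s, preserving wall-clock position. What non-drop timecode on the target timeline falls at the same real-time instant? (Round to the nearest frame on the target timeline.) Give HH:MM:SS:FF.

Source frame index: (0×3600 + 17×60 + 17) × 30 + 26 = 31136.
Real time: 31136 / (30) = 15568/15 s.
Target frame: (15568/15) × (25) = 77840/3 ≈ 25946.667 → 25947.
At 25 labels/s: frame 25947 → 00:17:17:22.

00:17:17:22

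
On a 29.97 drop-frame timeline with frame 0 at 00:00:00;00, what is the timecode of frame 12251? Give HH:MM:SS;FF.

00:06:48;23

Each 10-minute DF block holds 10 × 60 × 30 − 9 × 2 = 17982 frames. 12251 ÷ 17982 → 0 full blocks, remainder 12251.
Within the partial block the first minute is 1800 frames and each further minute 1798, so 6 further minute boundaries passed. Total skipped labels = 18 × 0 + 2 × 6 = 12.
Non-drop label index = 12251 + 12 = 12263; at 30 labels/s that is 00:06:48:23, i.e. DF 00:06:48;23.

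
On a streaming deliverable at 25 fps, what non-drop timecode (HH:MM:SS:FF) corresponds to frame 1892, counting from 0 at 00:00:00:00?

00:01:15:17

1892 ÷ 25 = 75 full seconds, remainder 17 frames.
75 s = 0 h 1 min 15 s.
Timecode: 00:01:15:17.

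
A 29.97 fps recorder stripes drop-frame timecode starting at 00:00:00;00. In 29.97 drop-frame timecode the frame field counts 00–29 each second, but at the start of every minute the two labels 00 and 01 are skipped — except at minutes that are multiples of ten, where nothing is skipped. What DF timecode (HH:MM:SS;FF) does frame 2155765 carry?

Each 10-minute DF block holds 10 × 60 × 30 − 9 × 2 = 17982 frames. 2155765 ÷ 17982 → 119 full blocks, remainder 15907.
Within the partial block the first minute is 1800 frames and each further minute 1798, so 8 further minute boundaries passed. Total skipped labels = 18 × 119 + 2 × 8 = 2158.
Non-drop label index = 2155765 + 2158 = 2157923; at 30 labels/s that is 19:58:50:23, i.e. DF 19:58:50;23.

19:58:50;23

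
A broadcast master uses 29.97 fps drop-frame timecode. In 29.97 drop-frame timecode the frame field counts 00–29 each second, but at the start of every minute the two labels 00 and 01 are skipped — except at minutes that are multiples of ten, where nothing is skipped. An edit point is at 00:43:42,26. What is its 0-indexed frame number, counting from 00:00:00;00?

78608

Complete 10-minute blocks: 4, each 17982 frames → 71928.
Remaining 3 whole minutes in the current block: 1800 + 2 × 1798 = 5396 frames.
Within the current minute: 42 × 30 + 26 − 2 = 1284 (labels ;00/;01 skipped at this minute). Total = 71928 + 5396 + 1284 = 78608.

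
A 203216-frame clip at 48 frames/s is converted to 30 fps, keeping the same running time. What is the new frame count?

Target frames = source frames × (target rate / source rate) = 203216 × (30)/(48) = 203216 × 5/8 = 127010.

127010 frames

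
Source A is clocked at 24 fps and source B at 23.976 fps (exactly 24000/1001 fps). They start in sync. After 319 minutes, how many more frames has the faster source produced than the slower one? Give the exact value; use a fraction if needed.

41760/91 frames

319 min = 19140 s.
A emits 24 × 19140 = 459360 frames; B emits 24000/1001 × 19140 = 41760000/91.
Difference = 41760/91 frames (≈ 458.9011); B is behind A.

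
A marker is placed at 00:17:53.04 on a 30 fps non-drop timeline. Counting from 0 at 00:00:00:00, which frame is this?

frame 32194

Total seconds to the label: (0 × 3600 + 17 × 60 + 53) = 1073.
Frame index = 1073 × 30 + 4 = 32194.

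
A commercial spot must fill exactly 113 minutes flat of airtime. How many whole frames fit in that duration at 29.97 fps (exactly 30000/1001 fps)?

203196 frames

113 min = 6780 s.
Frames = 6780 × 30000/1001 = 203400000/1001 ≈ 203196.8032.
Complete frames: 203196.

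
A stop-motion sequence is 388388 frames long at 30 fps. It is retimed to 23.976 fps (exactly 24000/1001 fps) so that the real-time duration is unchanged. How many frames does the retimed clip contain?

310400 frames

Target frames = source frames × (target rate / source rate) = 388388 × (24000/1001)/(30) = 388388 × 800/1001 = 310400.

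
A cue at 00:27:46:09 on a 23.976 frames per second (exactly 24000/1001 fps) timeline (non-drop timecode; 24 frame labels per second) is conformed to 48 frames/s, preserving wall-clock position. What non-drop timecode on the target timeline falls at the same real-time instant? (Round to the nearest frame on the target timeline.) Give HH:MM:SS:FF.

00:27:48:02

Source frame index: (0×3600 + 27×60 + 46) × 24 + 9 = 39993.
Real time: 39993 / (24000/1001) = 13344331/8000 s.
Target frame: (13344331/8000) × (48) = 40032993/500 ≈ 80065.986 → 80066.
At 48 labels/s: frame 80066 → 00:27:48:02.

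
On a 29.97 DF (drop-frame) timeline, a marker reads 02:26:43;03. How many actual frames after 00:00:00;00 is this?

263829

As if non-drop at 30 labels/s: (2 × 3600 + 26 × 60 + 43) × 30 + 3 = 264093.
Minute boundaries passed: 146; those not divisible by 10: 146 − 14 = 132; dropped labels = 2 × 132 = 264.
Actual frame index = 264093 − 264 = 263829.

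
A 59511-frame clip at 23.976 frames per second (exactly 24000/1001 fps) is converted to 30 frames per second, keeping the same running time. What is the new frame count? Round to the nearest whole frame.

74463 frames

Frames at target rate = 59511 × (30) / (24000/1001) = 59570511/800 ≈ 74463.139.
Nearest whole frame: 74463.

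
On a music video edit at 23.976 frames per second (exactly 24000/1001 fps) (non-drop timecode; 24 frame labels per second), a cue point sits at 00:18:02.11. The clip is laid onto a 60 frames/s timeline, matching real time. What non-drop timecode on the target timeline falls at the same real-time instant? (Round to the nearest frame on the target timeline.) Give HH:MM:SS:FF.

00:18:03:32

Source frame index: (0×3600 + 18×60 + 2) × 24 + 11 = 25979.
Real time: 25979 / (24000/1001) = 26004979/24000 s.
Target frame: (26004979/24000) × (60) = 26004979/400 ≈ 65012.448 → 65012.
At 60 labels/s: frame 65012 → 00:18:03:32.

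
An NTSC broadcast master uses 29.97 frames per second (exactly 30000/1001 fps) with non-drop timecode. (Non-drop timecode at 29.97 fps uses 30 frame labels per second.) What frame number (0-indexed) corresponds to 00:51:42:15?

Total seconds to the label: (0 × 3600 + 51 × 60 + 42) = 3102.
Frame index = 3102 × 30 + 15 = 93075.

frame 93075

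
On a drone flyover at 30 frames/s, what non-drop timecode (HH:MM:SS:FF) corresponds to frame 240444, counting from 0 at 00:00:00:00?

02:13:34:24

240444 ÷ 30 = 8014 full seconds, remainder 24 frames.
8014 s = 2 h 13 min 34 s.
Timecode: 02:13:34:24.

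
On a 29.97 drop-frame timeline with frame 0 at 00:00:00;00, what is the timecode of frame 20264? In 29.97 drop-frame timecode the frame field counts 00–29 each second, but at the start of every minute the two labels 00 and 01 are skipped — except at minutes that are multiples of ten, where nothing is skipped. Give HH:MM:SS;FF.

Ten DF minutes hold 17982 frames, so frame 20264 lies in block 1 (frames 17982–35963) with 2282 frames into that block.
The block's first minute is 1800 frames and the rest 1798 each; 2282 frames reaches minute 1, so 1 × 18 + 1 × 2 = 20 labels have been skipped so far.
Adding those back, label number 20264 + 20 = 20284 at 30 labels/s is 676 s + 4 f = 0 h 11 min 16 s frame 4, i.e. 00:11:16;04.

00:11:16;04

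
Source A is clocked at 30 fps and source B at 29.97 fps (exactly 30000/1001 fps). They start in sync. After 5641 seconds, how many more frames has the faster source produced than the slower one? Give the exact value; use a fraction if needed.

A emits 30 × 5641 = 169230 frames; B emits 30000/1001 × 5641 = 169230000/1001.
Difference = 169230/1001 frames (≈ 169.0609); B is behind A.

169230/1001 frames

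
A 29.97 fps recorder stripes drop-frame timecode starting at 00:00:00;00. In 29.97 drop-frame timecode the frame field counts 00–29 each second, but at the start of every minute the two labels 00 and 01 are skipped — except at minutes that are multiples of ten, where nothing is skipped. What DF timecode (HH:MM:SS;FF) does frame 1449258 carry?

Each 10-minute DF block holds 10 × 60 × 30 − 9 × 2 = 17982 frames. 1449258 ÷ 17982 → 80 full blocks, remainder 10698.
Within the partial block the first minute is 1800 frames and each further minute 1798, so 5 further minute boundaries passed. Total skipped labels = 18 × 80 + 2 × 5 = 1450.
Non-drop label index = 1449258 + 1450 = 1450708; at 30 labels/s that is 13:25:56:28, i.e. DF 13:25:56;28.

13:25:56;28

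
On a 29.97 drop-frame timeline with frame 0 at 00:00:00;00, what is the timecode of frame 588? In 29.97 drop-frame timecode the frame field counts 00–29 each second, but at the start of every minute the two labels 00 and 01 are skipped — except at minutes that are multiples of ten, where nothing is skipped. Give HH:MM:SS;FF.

Each 10-minute DF block holds 10 × 60 × 30 − 9 × 2 = 17982 frames. 588 ÷ 17982 → 0 full blocks, remainder 588.
Within the partial block the first minute is 1800 frames and each further minute 1798, so 0 further minute boundaries passed. Total skipped labels = 18 × 0 + 2 × 0 = 0.
Non-drop label index = 588 + 0 = 588; at 30 labels/s that is 00:00:19:18, i.e. DF 00:00:19;18.

00:00:19;18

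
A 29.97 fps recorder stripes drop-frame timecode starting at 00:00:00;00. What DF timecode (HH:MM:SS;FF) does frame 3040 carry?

Ten DF minutes hold 17982 frames, so frame 3040 lies in block 0 (frames 0–17981) with 3040 frames into that block.
The block's first minute is 1800 frames and the rest 1798 each; 3040 frames reaches minute 1, so 0 × 18 + 1 × 2 = 2 labels have been skipped so far.
Adding those back, label number 3040 + 2 = 3042 at 30 labels/s is 101 s + 12 f = 0 h 1 min 41 s frame 12, i.e. 00:01:41;12.

00:01:41;12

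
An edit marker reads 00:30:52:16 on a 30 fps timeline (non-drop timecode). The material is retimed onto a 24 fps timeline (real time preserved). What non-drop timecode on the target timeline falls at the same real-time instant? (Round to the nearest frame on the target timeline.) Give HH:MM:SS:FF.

Source frame index: (0×3600 + 30×60 + 52) × 30 + 16 = 55576.
Real time: 55576 / (30) = 27788/15 s.
Target frame: (27788/15) × (24) = 222304/5 ≈ 44460.800 → 44461.
At 24 labels/s: frame 44461 → 00:30:52:13.

00:30:52:13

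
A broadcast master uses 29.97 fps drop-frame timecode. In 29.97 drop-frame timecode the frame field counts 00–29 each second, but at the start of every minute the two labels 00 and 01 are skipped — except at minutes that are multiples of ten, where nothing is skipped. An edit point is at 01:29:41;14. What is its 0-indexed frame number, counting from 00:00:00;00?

As if non-drop at 30 labels/s: (1 × 3600 + 29 × 60 + 41) × 30 + 14 = 161444.
Minute boundaries passed: 89; those not divisible by 10: 89 − 8 = 81; dropped labels = 2 × 81 = 162.
Actual frame index = 161444 − 162 = 161282.

161282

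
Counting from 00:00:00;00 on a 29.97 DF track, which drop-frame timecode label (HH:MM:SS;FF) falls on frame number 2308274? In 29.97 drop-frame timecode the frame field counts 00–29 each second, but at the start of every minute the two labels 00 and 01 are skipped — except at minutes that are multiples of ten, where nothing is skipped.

Ten DF minutes hold 17982 frames, so frame 2308274 lies in block 128 (frames 2301696–2319677) with 6578 frames into that block.
The block's first minute is 1800 frames and the rest 1798 each; 6578 frames reaches minute 3, so 128 × 18 + 3 × 2 = 2310 labels have been skipped so far.
Adding those back, label number 2308274 + 2310 = 2310584 at 30 labels/s is 77019 s + 14 f = 21 h 23 min 39 s frame 14, i.e. 21:23:39;14.

21:23:39;14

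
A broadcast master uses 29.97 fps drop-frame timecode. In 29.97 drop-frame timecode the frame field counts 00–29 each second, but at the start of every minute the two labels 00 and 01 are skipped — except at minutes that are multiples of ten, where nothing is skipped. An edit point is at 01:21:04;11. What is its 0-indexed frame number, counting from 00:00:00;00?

Complete 10-minute blocks: 8, each 17982 frames → 143856.
Remaining 1 whole minute in the current block: 1800 + 0 × 1798 = 1800 frames.
Within the current minute: 4 × 30 + 11 − 2 = 129 (labels ;00/;01 skipped at this minute). Total = 143856 + 1800 + 129 = 145785.

145785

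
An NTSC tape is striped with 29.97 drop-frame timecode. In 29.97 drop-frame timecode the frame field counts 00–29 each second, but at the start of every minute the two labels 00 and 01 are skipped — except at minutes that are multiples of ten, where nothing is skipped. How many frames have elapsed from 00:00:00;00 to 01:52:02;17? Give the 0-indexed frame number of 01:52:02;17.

201475

Complete 10-minute blocks: 11, each 17982 frames → 197802.
Remaining 2 whole minutes in the current block: 1800 + 1 × 1798 = 3598 frames.
Within the current minute: 2 × 30 + 17 − 2 = 75 (labels ;00/;01 skipped at this minute). Total = 197802 + 3598 + 75 = 201475.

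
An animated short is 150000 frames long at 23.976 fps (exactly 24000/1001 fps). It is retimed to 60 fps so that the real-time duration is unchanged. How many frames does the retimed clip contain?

Target frames = source frames × (target rate / source rate) = 150000 × (60)/(24000/1001) = 150000 × 1001/400 = 375375.

375375 frames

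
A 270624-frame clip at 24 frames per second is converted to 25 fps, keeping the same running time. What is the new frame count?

Target frames = source frames × (target rate / source rate) = 270624 × (25)/(24) = 270624 × 25/24 = 281900.

281900 frames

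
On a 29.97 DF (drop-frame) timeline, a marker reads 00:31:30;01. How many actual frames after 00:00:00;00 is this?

Complete 10-minute blocks: 3, each 17982 frames → 53946.
Remaining 1 whole minute in the current block: 1800 + 0 × 1798 = 1800 frames.
Within the current minute: 30 × 30 + 1 − 2 = 899 (labels ;00/;01 skipped at this minute). Total = 53946 + 1800 + 899 = 56645.

56645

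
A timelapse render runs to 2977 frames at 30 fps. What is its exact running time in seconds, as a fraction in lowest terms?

2977/30 seconds

Running time = 2977 ÷ (30) = 2977 × 1/30 = 2977/30 s.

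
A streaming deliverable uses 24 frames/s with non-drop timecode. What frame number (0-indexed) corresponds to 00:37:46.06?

Total seconds to the label: (0 × 3600 + 37 × 60 + 46) = 2266.
Frame index = 2266 × 24 + 6 = 54390.

frame 54390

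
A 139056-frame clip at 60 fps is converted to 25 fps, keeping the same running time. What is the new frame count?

Target frames = source frames × (target rate / source rate) = 139056 × (25)/(60) = 139056 × 5/12 = 57940.

57940 frames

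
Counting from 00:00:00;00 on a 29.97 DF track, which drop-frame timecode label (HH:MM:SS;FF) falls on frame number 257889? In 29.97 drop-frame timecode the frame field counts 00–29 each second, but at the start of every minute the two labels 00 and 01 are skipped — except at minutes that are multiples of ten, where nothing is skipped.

Each 10-minute DF block holds 10 × 60 × 30 − 9 × 2 = 17982 frames. 257889 ÷ 17982 → 14 full blocks, remainder 6141.
Within the partial block the first minute is 1800 frames and each further minute 1798, so 3 further minute boundaries passed. Total skipped labels = 18 × 14 + 2 × 3 = 258.
Non-drop label index = 257889 + 258 = 258147; at 30 labels/s that is 02:23:24:27, i.e. DF 02:23:24;27.

02:23:24;27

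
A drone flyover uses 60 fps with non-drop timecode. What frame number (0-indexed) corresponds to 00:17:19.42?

62382

Total seconds to the label: (0 × 3600 + 17 × 60 + 19) = 1039.
Frame index = 1039 × 60 + 42 = 62382.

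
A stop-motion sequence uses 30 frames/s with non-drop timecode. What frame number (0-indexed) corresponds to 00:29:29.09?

Total seconds to the label: (0 × 3600 + 29 × 60 + 29) = 1769.
Frame index = 1769 × 30 + 9 = 53079.

53079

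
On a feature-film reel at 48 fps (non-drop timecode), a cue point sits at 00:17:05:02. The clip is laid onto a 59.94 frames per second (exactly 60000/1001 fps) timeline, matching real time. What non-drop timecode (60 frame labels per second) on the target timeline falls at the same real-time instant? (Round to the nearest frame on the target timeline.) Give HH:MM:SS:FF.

00:17:04:01

Source frame index: (0×3600 + 17×60 + 5) × 48 + 2 = 49202.
Real time: 49202 / (48) = 24601/24 s.
Target frame: (24601/24) × (60000/1001) = 61502500/1001 ≈ 61441.059 → 61441.
At 60 labels/s: frame 61441 → 00:17:04:01.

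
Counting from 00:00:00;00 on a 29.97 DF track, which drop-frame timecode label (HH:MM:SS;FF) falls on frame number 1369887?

12:41:48;17

Each 10-minute DF block holds 10 × 60 × 30 − 9 × 2 = 17982 frames. 1369887 ÷ 17982 → 76 full blocks, remainder 3255.
Within the partial block the first minute is 1800 frames and each further minute 1798, so 1 further minute boundary passed. Total skipped labels = 18 × 76 + 2 × 1 = 1370.
Non-drop label index = 1369887 + 1370 = 1371257; at 30 labels/s that is 12:41:48:17, i.e. DF 12:41:48;17.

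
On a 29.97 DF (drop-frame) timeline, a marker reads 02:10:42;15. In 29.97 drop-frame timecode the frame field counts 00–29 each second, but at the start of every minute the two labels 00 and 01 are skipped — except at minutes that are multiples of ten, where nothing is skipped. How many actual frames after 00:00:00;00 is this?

235041

As if non-drop at 30 labels/s: (2 × 3600 + 10 × 60 + 42) × 30 + 15 = 235275.
Minute boundaries passed: 130; those not divisible by 10: 130 − 13 = 117; dropped labels = 2 × 117 = 234.
Actual frame index = 235275 − 234 = 235041.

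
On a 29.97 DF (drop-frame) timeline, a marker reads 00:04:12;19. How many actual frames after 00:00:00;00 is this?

As if non-drop at 30 labels/s: (0 × 3600 + 4 × 60 + 12) × 30 + 19 = 7579.
Minute boundaries passed: 4; those not divisible by 10: 4 − 0 = 4; dropped labels = 2 × 4 = 8.
Actual frame index = 7579 − 8 = 7571.

7571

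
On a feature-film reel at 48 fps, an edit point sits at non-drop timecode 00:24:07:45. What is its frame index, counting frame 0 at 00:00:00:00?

Total seconds to the label: (0 × 3600 + 24 × 60 + 7) = 1447.
Frame index = 1447 × 48 + 45 = 69501.

69501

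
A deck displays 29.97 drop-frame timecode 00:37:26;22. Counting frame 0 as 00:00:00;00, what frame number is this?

Complete 10-minute blocks: 3, each 17982 frames → 53946.
Remaining 7 whole minutes in the current block: 1800 + 6 × 1798 = 12588 frames.
Within the current minute: 26 × 30 + 22 − 2 = 800 (labels ;00/;01 skipped at this minute). Total = 53946 + 12588 + 800 = 67334.

67334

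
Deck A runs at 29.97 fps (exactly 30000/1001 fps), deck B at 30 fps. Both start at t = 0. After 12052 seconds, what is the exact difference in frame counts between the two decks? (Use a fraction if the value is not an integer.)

361560/1001 frames

A emits 30000/1001 × 12052 = 361560000/1001 frames; B emits 30 × 12052 = 361560.
Difference = 361560/1001 frames (≈ 361.1988); B is ahead of A.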